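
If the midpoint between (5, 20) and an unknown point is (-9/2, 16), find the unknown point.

Using the midpoint formula: M = ((x1 + x2)/2, (y1 + y2)/2)
We know M = (-9/2, 16) and D = (5, 20)
For x: -9/2 = (5 + x2)/2, so x2 = 2*-9/2 - 5 = -14
For y: 16 = (20 + y2)/2, so y2 = 2*16 - 20 = 12
B = (-14, 12)

(-14, 12)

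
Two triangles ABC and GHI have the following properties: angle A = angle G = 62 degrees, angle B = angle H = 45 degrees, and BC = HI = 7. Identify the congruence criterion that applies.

The given information matches AAS: Two pairs of corresponding angles and a non-included side are equal (Angle-Angle-Side).

AAS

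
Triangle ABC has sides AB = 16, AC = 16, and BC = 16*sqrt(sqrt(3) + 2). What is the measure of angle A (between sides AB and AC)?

cos(A) = (16² + 16² - (16*sqrt(sqrt(3) + 2))²) / (2 × 16 × 16) = -sqrt(3)/2, so A = arccos(-sqrt(3)/2) = 150°.

150°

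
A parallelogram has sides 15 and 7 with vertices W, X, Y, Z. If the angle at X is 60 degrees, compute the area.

Area = 15 * 7 * sin(60°) = 105 * sqrt(3)/2 = 105*sqrt(3)/2

105*sqrt(3)/2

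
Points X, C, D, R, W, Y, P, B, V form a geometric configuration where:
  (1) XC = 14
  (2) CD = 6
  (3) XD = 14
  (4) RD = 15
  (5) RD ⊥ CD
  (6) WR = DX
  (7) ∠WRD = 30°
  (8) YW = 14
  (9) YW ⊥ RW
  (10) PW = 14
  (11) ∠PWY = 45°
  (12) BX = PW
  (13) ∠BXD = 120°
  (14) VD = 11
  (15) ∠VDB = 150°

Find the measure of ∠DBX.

From the given relations: BX = PW = 14.
Step 1: By the law of cosines on triangle BXD: BD² = 14² + 14² − 2·14·14·cos(120°) = 588, so BD = 14·√3.
Step 2: By the inverse law of cosines on triangle DBX: cos(∠DBX) = ((14·√3)² + 14² − 14²) / (2·14·√3·14) = 588/678.96 = 0.866, so ∠DBX = 30°.

Therefore, the measure of angle ∠DBX = 30°.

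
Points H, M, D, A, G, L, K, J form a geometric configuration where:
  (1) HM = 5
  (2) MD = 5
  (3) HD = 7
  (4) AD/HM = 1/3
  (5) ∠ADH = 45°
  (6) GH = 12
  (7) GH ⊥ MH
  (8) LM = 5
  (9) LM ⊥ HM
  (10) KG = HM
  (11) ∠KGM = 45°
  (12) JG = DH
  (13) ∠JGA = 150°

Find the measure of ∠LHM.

Step 1: By the law of cosines on triangle HML: HL² = 5² + 5² − 2·5·5·cos(90°) = 50, so HL = 5·√2.
Step 2: By the inverse law of cosines on triangle LHM: cos(∠LHM) = ((5·√2)² + 5² − 5²) / (2·5·√2·5) = 50/70.71 = 0.7071, so ∠LHM = 45°.

Therefore, the measure of angle ∠LHM = 45°.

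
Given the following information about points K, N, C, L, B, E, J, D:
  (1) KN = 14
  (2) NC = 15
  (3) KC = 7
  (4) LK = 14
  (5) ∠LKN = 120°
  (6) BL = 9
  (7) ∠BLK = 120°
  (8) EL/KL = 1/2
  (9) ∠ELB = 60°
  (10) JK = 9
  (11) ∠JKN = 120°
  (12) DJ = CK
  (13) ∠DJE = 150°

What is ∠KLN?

Step 1: By the law of cosines on triangle LKN: LN² = 14² + 14² − 2·14·14·cos(120°) = 588, so LN = 14·√3.
Step 2: By the inverse law of cosines on triangle KLN: cos(∠KLN) = (14² + (14·√3)² − 14²) / (2·14·14·√3) = 588/678.96 = 0.866, so ∠KLN = 30°.

Therefore, the measure of angle ∠KLN = 30°.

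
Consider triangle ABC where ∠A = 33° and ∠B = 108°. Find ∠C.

By the triangle angle sum property, the three interior angles of any triangle add up to 180°.
We know angle A = 33° and angle B = 108°, so their sum is 141°.
Therefore angle C = 180° - 141° = 39°.

39 degrees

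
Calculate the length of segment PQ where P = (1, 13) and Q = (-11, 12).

d = sqrt((-12)^2 + (-1)^2) = sqrt(145)

sqrt(145)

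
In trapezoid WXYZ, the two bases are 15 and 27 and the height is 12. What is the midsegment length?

The midsegment of a trapezoid = (base1 + base2) / 2
midsegment = (15 + 27) / 2
midsegment = 42 / 2
midsegment = 21

21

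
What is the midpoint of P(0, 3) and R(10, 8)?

M = ((x₁ + x₂)/2, (y₁ + y₂)/2)
= ((0 + 10)/2, (3 + 8)/2)
= (10/2, 11/2) = (5, 11/2)

(5, 11/2)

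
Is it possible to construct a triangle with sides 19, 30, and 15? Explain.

Sort the sides: 15, 19, 30.
It suffices to check that the sum of the two smallest exceeds the largest:
15 + 19 = 34 > 30. ✓
Yes, a valid triangle can be formed.

Yes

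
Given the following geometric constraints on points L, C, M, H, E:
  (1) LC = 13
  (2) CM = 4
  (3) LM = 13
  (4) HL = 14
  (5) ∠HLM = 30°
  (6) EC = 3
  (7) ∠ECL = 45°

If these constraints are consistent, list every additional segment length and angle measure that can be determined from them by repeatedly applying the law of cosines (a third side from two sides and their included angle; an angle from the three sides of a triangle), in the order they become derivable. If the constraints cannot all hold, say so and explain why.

The constraints are consistent. Derivable facts, in order:
After 1 step:
- LE ≈ 11.08
- MH ≈ 7.05
- ∠CLM = 17.7°
- ∠CML = 81.15°
- ∠LCM = 81.15°
After 2 steps:
- ∠CEL = 123.97°
- ∠CLE = 11.03°
- ∠HML = 82.87°
- ∠LHM = 67.13°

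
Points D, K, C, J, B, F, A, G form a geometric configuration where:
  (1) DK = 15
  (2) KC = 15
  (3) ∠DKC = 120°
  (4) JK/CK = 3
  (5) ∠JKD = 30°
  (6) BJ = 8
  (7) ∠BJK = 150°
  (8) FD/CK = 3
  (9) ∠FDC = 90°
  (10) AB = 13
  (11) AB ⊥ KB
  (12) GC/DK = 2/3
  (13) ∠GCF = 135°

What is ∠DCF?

From the given relations: FD = 3·CK = 3·15 = 45.
Step 1: By the law of cosines on triangle CKD: CD² = 15² + 15² − 2·15·15·cos(120°) = 675, so CD = 15·√3.
Step 2: By the law of cosines on triangle CDF: CF² = (15·√3)² + 45² − 2·15·√3·45·cos(90°) = 2700, so CF ≈ 51.96.
Step 3: By the inverse law of cosines on triangle DCF: cos(∠DCF) = ((15·√3)² + 51.96² − 45²) / (2·15·√3·51.96) = 1350/2700 = 0.5, so ∠DCF = 60°.

Therefore, the measure of angle ∠DCF = 60°.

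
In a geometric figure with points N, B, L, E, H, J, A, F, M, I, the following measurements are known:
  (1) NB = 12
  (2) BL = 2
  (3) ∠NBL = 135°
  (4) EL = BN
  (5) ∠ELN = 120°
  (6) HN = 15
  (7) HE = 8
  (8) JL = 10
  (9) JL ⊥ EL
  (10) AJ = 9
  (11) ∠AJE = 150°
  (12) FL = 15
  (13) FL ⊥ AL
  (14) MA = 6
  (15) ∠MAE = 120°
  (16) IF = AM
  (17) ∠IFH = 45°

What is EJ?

From the given relations: EL = BN = 12.
Step 1: By the law of cosines on triangle ELJ: EJ² = 12² + 10² − 2·12·10·cos(90°) = 244, so EJ = 2·√61.

Therefore, the length of EJ = 2·√61.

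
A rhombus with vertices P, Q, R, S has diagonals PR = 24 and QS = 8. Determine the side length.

Half-diagonals are 12 and 4. side = sqrt(12^2 + 4^2) = sqrt(160) = 4*sqrt(10)

4*sqrt(10)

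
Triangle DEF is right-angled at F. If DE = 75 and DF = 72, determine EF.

By the Pythagorean theorem: EF^2 = DE^2 - DF^2
EF^2 = 75^2 - 72^2 = 5625 - 5184 = 441
EF = sqrt(441) = 21

21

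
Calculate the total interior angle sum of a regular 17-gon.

The sum of interior angles of an n-sided polygon is (n - 2) * 180.
For n = 17: (17 - 2) * 180 = 15 * 180 = 2700 degrees.

2700 degrees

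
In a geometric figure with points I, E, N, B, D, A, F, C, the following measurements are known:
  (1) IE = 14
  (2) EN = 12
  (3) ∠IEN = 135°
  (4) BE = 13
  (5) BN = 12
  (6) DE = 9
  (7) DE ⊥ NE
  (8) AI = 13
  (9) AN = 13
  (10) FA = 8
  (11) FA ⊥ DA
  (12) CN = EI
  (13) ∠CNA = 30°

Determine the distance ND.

Step 1: By the law of cosines on triangle NED: ND² = 12² + 9² − 2·12·9·cos(90°) = 225, so ND = 15.

Therefore, the length of ND = 15.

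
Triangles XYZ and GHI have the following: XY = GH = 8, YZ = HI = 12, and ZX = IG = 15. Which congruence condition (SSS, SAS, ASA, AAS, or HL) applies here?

The given information provides:
XY = GH = 8, YZ = HI = 12, and ZX = IG = 15
This matches the SSS congruence theorem.
All three pairs of corresponding sides are equal (Side-Side-Side).

SSS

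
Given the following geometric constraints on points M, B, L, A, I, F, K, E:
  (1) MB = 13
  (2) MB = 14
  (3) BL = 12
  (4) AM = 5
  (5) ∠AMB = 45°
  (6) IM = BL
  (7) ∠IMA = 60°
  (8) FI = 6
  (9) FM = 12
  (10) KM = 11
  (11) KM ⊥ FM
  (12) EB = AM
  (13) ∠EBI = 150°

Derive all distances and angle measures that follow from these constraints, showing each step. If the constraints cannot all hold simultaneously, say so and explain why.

These constraints are not satisfiable: (1) MB = 13 and (2) MB = 14 assign two different lengths to the same segment. No planar figure meets all of them, so nothing further can be derived.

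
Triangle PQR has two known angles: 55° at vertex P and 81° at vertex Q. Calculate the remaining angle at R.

Let angle R = x. Then 55 + 81 + x = 180.
x = 180 - 136 = 44 degrees.

44 degrees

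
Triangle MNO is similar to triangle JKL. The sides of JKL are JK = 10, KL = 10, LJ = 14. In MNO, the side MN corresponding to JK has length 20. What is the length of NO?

k = 20/10 = 2. NO = 2 * 10 = 20.

20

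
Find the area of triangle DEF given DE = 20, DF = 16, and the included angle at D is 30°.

Area = (1/2)(20)(16) sin(30°) = (1/2)(20)(16)(1/2) = 80

80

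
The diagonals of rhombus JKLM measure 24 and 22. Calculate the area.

The diagonals of a rhombus divide it into four right triangles.
Each triangle has legs 24/ 2 = 12 and 22/2 = 11, so each has area (1/2)*12*11 = 66.
Four such triangles give total area = (d1 * d2) / 2 = 264.

264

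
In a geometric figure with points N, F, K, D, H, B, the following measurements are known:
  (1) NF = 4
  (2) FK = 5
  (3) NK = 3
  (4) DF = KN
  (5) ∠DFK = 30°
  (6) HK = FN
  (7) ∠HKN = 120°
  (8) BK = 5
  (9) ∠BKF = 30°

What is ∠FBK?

Step 1: By the law of cosines on triangle BKF: BF² = 5² + 5² − 2·5·5·cos(30°) = 6.7, so BF ≈ 2.59.
Step 2: By the inverse law of cosines on triangle FBK: cos(∠FBK) = (2.59² + 5² − 5²) / (2·2.59·5) = 6.7/25.88 = 0.2588, so ∠FBK = 75°.

Therefore, the measure of angle ∠FBK = 75°.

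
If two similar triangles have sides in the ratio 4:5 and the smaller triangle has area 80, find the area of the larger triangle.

Area ratio = (4/5)^2 = 16/25. Area of the larger triangle = 80 * 25/16 = 125.

125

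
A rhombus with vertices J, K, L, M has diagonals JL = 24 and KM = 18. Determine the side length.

In a rhombus, the diagonals bisect each other perpendicularly, creating four congruent right triangles.
Each triangle has legs 12 (half of 24) and 9 (half of 18).
The hypotenuse of each right triangle is a side of the rhombus:
side = sqrt(12^2 + 9^2) = sqrt(225) = 15

15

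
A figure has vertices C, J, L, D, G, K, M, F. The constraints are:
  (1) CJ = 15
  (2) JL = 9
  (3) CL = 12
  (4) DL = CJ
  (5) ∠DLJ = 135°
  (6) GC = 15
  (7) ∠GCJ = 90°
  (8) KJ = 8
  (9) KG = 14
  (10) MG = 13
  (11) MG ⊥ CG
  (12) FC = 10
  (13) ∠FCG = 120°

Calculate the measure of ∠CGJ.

Step 1: By the law of cosines on triangle GCJ: GJ² = 15² + 15² − 2·15·15·cos(90°) = 450, so GJ = 15·√2.
Step 2: By the inverse law of cosines on triangle CGJ: cos(∠CGJ) = (15² + (15·√2)² − 15²) / (2·15·15·√2) = 450/636.4 = 0.7071, so ∠CGJ = 45°.

Therefore, the measure of angle ∠CGJ = 45°.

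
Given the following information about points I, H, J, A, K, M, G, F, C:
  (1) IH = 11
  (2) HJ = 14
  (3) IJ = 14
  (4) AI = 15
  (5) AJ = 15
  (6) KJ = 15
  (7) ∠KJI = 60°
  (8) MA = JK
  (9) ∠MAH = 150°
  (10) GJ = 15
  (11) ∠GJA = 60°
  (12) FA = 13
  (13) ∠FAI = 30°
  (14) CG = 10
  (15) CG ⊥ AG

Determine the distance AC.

Step 1: By the law of cosines on triangle GJA: GA² = 15² + 15² − 2·15·15·cos(60°) = 225, so GA = 15.
Step 2: By the law of cosines on triangle AGC: AC² = 15² + 10² − 2·15·10·cos(90°) = 325, so AC = 5·√13.

Therefore, the length of AC = 5·√13.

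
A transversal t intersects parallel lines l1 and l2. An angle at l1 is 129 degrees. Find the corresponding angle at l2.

When a transversal crosses parallel lines, angles in the same position at each intersection are called corresponding angles.
These are always equal, so the answer is 129 degrees.

129 degrees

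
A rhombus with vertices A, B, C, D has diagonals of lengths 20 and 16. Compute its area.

Area = (20 * 16) / 2 = 320 / 2 = 160

160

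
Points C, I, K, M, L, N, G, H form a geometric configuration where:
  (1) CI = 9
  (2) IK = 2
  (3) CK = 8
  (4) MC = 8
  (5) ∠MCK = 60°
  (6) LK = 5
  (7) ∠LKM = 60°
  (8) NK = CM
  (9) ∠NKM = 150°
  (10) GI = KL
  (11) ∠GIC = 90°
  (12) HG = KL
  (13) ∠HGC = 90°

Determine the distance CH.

From the given relations: GI = KL = 5; HG = KL = 5.
Step 1: By the law of cosines on triangle CIG: CG² = 9² + 5² − 2·9·5·cos(90°) = 106, so CG = √106.
Step 2: By the law of cosines on triangle CGH: CH² = √106² + 5² − 2·√106·5·cos(90°) = 131, so CH = √131.

Therefore, the length of CH = √131.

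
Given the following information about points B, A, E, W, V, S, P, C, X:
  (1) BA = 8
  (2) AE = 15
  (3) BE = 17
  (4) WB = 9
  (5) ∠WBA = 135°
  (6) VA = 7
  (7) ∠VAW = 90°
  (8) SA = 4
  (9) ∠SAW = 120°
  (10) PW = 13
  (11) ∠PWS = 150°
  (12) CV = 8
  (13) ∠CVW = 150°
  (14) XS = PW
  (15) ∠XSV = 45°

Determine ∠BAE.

Step 1: By the inverse law of cosines on triangle BAE: cos(∠BAE) = (8² + 15² − 17²) / (2·8·15) = 0/240 = 0, so ∠BAE = 90°.

Therefore, the measure of angle ∠BAE = 90°.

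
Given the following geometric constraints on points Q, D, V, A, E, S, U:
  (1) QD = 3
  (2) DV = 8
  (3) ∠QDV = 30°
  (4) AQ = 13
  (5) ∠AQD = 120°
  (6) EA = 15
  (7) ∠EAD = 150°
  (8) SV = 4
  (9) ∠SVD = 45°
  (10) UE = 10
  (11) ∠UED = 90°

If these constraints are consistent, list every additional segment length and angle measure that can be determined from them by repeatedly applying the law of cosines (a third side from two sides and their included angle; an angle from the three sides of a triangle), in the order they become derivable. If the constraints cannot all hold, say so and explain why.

The constraints are consistent. Derivable facts, in order:
After 1 step:
- DA ≈ 14.73
- DS ≈ 5.89
- QV ≈ 5.61
After 2 steps:
- DE ≈ 28.72
- ∠ADQ = 49.84°
- ∠DAQ = 10.16°
- ∠DQV = 134.48°
- ∠DSV = 106.32°
- ∠DVQ = 15.52°
- ∠SDV = 28.68°
After 3 steps:
- DU ≈ 30.41
- ∠ADE = 15.14°
- ∠AED = 14.86°
After 4 steps:
- ∠DUE = 70.8°
- ∠EDU = 19.2°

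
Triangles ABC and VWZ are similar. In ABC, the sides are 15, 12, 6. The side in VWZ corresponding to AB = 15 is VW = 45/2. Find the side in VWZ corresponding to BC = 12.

Similar triangles have proportional sides. Setting up the proportion:
VW / AB = WZ / BC
45/2 / 15 = WZ / 12
WZ = 12 * 45/2 / 15 = 18.

18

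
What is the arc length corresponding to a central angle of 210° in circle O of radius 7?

Arc length = 2π(7)(7/12) = 49*pi/6

49*pi/6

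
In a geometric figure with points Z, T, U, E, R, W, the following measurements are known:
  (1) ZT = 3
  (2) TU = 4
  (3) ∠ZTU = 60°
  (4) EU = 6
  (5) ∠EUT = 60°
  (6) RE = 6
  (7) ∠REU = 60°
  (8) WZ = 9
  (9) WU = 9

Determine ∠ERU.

Step 1: By the law of cosines on triangle REU: RU² = 6² + 6² − 2·6·6·cos(60°) = 36, so RU = 6.
Step 2: By the inverse law of cosines on triangle ERU: cos(∠ERU) = (6² + 6² − 6²) / (2·6·6) = 36/72 = 0.5, so ∠ERU = 60°.

Therefore, the measure of angle ∠ERU = 60°.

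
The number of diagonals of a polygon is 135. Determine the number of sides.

Using d = n(n - 3)/2, we solve 135 = n(n - 3)/2.
So n(n - 3) = 270.
Testing n = 18: 18 * 15 = 270 = 270. Correct.
The polygon has 18 sides.

18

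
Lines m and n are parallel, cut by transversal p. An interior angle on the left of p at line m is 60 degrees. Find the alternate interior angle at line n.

Alternate interior angles formed by parallel lines and a transversal are equal.
The given angle is 60 degrees.
The alternate interior angle = 60 degrees.

60 degrees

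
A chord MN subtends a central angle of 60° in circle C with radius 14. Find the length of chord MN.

Chord length = 2r sin(θ/2)
= 2 × 14 × sin(60°/2)
= 2 × 14 × sin(30°)
= 14

14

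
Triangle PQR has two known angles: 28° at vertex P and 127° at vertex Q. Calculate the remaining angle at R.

Let angle R = x. Then 28 + 127 + x = 180.
x = 180 - 155 = 25 degrees.

25 degrees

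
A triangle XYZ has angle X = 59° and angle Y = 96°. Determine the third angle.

angle Z = 180 - 59 - 96 = 25 degrees.

25 degrees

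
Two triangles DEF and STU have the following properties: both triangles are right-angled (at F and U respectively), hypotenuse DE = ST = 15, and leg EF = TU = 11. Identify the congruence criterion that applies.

The given information provides:
both triangles are right-angled (at F and U respectively), hypotenuse DE = ST = 15, and leg EF = TU = 11
This matches the HL congruence theorem.
The hypotenuse and one leg of two right triangles are equal (Hypotenuse-Leg).

HL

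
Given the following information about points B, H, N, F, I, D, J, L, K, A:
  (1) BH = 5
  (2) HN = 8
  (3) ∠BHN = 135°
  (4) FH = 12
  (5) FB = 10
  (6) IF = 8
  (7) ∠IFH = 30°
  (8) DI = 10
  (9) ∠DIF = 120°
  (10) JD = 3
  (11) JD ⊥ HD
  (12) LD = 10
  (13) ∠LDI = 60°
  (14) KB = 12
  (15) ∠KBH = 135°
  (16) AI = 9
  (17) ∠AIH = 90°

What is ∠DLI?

Step 1: By the law of cosines on triangle LDI: LI² = 10² + 10² − 2·10·10·cos(60°) = 100, so LI = 10.
Step 2: By the inverse law of cosines on triangle DLI: cos(∠DLI) = (10² + 10² − 10²) / (2·10·10) = 100/200 = 0.5, so ∠DLI = 60°.

Therefore, the measure of angle ∠DLI = 60°.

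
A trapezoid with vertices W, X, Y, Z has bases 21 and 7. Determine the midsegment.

The midsegment (median) of a trapezoid connects the midpoints of the non-parallel sides.
Its length is the average of the two bases: (21 + 7) / 2 = 14.

14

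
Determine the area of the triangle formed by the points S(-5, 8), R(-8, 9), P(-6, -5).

The Shoelace formula computes the area from vertex coordinates by summing cross products.
For vertices (-5,8), (-8,9), (-6,-5):
Signed sum = -5*9 - -8*8 + -8*-5 - -6*9 + -6*8 - -5*-5
= 19 + 94 + -73 = 40
Area = (1/2)|40| = 20.

20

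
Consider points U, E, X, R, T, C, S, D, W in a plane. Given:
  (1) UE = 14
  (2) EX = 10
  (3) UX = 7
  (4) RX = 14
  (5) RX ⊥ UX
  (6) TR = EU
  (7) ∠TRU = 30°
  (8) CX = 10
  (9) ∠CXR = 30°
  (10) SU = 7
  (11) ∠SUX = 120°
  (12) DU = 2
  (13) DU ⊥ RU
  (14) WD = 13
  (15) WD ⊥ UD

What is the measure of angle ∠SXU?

Step 1: By the law of cosines on triangle XUS: XS² = 7² + 7² − 2·7·7·cos(120°) = 147, so XS = 7·√3.
Step 2: By the inverse law of cosines on triangle SXU: cos(∠SXU) = ((7·√3)² + 7² − 7²) / (2·7·√3·7) = 147/169.74 = 0.866, so ∠SXU = 30°.

Therefore, the measure of angle ∠SXU = 30°.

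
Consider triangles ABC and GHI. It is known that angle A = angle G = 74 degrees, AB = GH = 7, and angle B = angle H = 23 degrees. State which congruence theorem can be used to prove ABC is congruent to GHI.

Consider the given information: angle A = angle G = 74 degrees, AB = GH = 7, and angle B = angle H = 23 degrees
This is not SAS or HL: SAS requires two sides and the included angle between them. HL only applies to right triangles with matching hypotenuse and leg.
The correct criterion is ASA. Two pairs of corresponding angles and the included side are equal (Angle-Side-Angle).

ASA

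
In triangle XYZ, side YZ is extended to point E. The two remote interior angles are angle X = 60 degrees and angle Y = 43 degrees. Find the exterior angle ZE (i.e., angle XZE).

By the exterior angle theorem, an exterior angle of a triangle equals the sum of the two remote interior angles.
Exterior angle = angle X + angle Y
Exterior angle = 60 + 43 = 103 degrees

103 degrees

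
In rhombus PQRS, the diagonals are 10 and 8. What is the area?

The diagonals of a rhombus divide it into four right triangles.
Each triangle has legs 10/ 2 = 5 and 8/2 = 4, so each has area (1/2)*5*4 = 10.
Four such triangles give total area = (d1 * d2) / 2 = 40.

40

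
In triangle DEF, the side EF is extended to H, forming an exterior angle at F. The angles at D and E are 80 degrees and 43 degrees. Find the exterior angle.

The interior angle at F is 180 - 80 - 43 = 57 degrees.
The exterior angle and interior angle at F are supplementary:
Exterior angle = 180 - 57 = 123 degrees.

123 degrees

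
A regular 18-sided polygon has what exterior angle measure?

Each exterior angle of a regular n-gon is 360 / n.
For n = 18: 360 / 18 = 20 degrees.

20 degrees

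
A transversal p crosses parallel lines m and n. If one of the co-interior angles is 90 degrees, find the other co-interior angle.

Co-interior (same-side interior) angles are between the parallel lines on the same side of the transversal.
Unlike corresponding or alternate interior angles, they are supplementary rather than equal.
So the angle = 180 - 90 = 90 degrees.

90 degrees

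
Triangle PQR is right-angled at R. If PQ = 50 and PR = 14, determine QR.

Rearranging the Pythagorean theorem to solve for the unknown leg:
leg^2 = hypotenuse^2 - known_leg^2 = 2500 - 196 = 2304
leg = sqrt(2304) = 48.

48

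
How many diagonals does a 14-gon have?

Each of the 14 vertices connects to 11 non-adjacent vertices via diagonals.
Total connections = 14 × 11 = 154, but each diagonal is counted twice.
Number of diagonals = 154 / 2 = 77.

77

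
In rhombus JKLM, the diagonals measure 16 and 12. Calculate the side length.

The diagonals of a rhombus bisect each other at right angles.
Half-diagonals: 16/2 = 8 and 12/2 = 6
side = sqrt(8^2 + 6^2)
side = sqrt(64 + 36)
side = sqrt(100) = 10

10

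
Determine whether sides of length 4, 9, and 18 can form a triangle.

The longest side is 18. The other two sides sum to 4 + 9 = 13.
Since 13 ≤ 18, the two shorter sides cannot reach around to close the triangle.

No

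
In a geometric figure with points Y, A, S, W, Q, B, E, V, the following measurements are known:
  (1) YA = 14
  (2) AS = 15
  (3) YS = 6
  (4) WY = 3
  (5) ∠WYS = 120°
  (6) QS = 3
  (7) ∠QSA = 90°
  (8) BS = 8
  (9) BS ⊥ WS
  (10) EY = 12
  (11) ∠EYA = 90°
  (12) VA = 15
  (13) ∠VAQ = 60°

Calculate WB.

Step 1: By the law of cosines on triangle SYW: SW² = 6² + 3² − 2·6·3·cos(120°) = 63, so SW = 3·√7.
Step 2: By the law of cosines on triangle WSB: WB² = (3·√7)² + 8² − 2·3·√7·8·cos(90°) = 127, so WB = √127.

Therefore, the length of WB = √127.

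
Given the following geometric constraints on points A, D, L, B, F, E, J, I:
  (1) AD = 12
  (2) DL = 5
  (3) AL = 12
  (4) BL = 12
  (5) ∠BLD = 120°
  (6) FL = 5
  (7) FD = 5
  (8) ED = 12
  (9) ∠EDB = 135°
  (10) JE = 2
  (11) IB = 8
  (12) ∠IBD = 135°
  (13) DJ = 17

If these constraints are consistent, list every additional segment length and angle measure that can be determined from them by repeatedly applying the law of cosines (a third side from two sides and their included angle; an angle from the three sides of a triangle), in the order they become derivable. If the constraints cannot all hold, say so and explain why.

These constraints are not satisfiable: by the triangle inequality in triangle EDJ, (8) ED = 12 and (10) JE = 2 force DJ ≤ 12 + 2 = 14, but (13) says DJ = 17. No planar figure meets all of them, so nothing further can be derived.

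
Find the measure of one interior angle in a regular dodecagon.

Each interior angle of a regular n-gon is (n - 2) * 180 / n.
For n = 12: (12 - 2) * 180 / 12 = 1800/12 = 150 degrees.

150 degrees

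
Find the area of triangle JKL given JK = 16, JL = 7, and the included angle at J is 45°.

When two sides and the included angle are known, the area formula is (1/2)ab sin(C).
The height from one side to the opposite vertex is 7 sin(45°) = 7*sqrt(2)/2.
Area = (1/2) * 16 * 7*sqrt(2)/2 = 28*sqrt(2).

28*sqrt(2)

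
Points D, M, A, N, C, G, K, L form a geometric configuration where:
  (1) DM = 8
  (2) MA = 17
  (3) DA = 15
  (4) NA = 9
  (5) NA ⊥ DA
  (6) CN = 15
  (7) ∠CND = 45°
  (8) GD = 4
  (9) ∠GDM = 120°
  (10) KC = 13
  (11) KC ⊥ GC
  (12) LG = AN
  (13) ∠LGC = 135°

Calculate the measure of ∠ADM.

Step 1: By the inverse law of cosines on triangle ADM: cos(∠ADM) = (15² + 8² − 17²) / (2·15·8) = 0/240 = 0, so ∠ADM = 90°.

Therefore, the measure of angle ∠ADM = 90°.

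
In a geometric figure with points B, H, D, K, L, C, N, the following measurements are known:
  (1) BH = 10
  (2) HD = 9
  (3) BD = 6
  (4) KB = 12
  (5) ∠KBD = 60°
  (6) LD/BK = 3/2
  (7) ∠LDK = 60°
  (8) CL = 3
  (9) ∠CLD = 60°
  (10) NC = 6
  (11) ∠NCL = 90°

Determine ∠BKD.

Step 1: By the law of cosines on triangle KBD: KD² = 12² + 6² − 2·12·6·cos(60°) = 108, so KD = 6·√3.
Step 2: By the inverse law of cosines on triangle BKD: cos(∠BKD) = (12² + (6·√3)² − 6²) / (2·12·6·√3) = 216/249.42 = 0.866, so ∠BKD = 30°.

Therefore, the measure of angle ∠BKD = 30°.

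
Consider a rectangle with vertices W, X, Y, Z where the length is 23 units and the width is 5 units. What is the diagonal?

Using the Pythagorean theorem:
d² = 23² + 5² = 529 + 25 = 554
d = sqrt(554)

sqrt(554)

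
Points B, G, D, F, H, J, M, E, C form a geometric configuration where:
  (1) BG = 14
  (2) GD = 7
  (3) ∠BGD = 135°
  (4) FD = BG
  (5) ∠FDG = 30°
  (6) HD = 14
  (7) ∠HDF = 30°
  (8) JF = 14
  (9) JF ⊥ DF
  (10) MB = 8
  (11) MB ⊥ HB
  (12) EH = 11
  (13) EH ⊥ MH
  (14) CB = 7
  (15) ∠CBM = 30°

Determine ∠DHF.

From the given relations: FD = BG = 14.
Step 1: By the law of cosines on triangle HDF: HF² = 14² + 14² − 2·14·14·cos(30°) = 52.52, so HF ≈ 7.25.
Step 2: By the inverse law of cosines on triangle DHF: cos(∠DHF) = (14² + 7.25² − 14²) / (2·14·7.25) = 52.52/202.91 = 0.2588, so ∠DHF = 75°.

Therefore, the measure of angle ∠DHF = 75°.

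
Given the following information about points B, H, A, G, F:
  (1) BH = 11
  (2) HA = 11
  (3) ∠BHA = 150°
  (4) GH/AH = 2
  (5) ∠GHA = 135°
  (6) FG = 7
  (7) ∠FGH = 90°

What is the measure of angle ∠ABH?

Step 1: By the law of cosines on triangle BHA: BA² = 11² + 11² − 2·11·11·cos(150°) = 451.58, so BA ≈ 21.25.
Step 2: By the inverse law of cosines on triangle ABH: cos(∠ABH) = (21.25² + 11² − 11²) / (2·21.25·11) = 451.58/467.51 = 0.9659, so ∠ABH = 15°.

Therefore, the measure of angle ∠ABH = 15°.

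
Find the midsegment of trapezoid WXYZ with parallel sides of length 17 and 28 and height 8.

The midsegment of a trapezoid = (base1 + base2) / 2
midsegment = (17 + 28) / 2
midsegment = 45 / 2
midsegment = 45/2

45/2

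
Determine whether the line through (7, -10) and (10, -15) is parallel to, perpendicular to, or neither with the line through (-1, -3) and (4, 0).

Slope of line 1: m1 = (-15 - -10)/(10 - 7) = -5/3 = -5/3
Slope of line 2: m2 = (0 - -3)/(4 - -1) = 3/5 = 3/5
m1 * m2 = (-5/3) * (3/5) = -1 = -1, so the lines are perpendicular.

Perpendicular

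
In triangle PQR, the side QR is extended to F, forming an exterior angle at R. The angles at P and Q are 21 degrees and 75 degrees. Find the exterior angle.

By the exterior angle theorem, an exterior angle of a triangle equals the sum of the two remote interior angles.
Exterior angle = angle P + angle Q
Exterior angle = 21 + 75 = 96 degrees

96 degrees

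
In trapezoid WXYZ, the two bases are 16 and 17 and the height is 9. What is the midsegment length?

The midsegment of a trapezoid = (base1 + base2) / 2
midsegment = (16 + 17) / 2
midsegment = 33 / 2
midsegment = 33/2

33/2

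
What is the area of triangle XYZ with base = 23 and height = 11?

Area = (1/2)(23)(11) = 253/2

253/2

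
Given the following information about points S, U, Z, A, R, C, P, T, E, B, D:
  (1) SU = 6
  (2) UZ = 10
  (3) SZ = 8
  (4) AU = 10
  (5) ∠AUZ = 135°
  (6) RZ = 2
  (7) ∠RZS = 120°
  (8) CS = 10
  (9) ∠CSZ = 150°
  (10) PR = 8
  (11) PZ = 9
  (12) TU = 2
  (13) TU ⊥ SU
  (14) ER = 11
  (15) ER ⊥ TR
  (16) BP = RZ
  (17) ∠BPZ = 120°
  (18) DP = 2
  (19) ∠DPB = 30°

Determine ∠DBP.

From the given relations: BP = RZ = 2.
Step 1: By the law of cosines on triangle BPD: BD² = 2² + 2² − 2·2·2·cos(30°) = 1.07, so BD ≈ 1.04.
Step 2: By the inverse law of cosines on triangle DBP: cos(∠DBP) = (1.04² + 2² − 2²) / (2·1.04·2) = 1.07/4.14 = 0.2588, so ∠DBP = 75°.

Therefore, the measure of angle ∠DBP = 75°.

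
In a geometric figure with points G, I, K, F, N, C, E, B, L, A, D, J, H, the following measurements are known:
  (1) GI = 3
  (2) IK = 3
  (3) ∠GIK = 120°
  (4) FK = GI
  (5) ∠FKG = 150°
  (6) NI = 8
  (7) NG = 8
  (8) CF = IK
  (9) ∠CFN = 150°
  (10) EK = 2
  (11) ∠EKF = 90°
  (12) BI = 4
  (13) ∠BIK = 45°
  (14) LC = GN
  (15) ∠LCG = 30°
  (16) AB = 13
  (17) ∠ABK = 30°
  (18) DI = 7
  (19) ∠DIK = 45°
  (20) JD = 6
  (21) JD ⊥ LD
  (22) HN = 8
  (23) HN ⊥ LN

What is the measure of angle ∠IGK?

Step 1: By the law of cosines on triangle GIK: GK² = 3² + 3² − 2·3·3·cos(120°) = 27, so GK = 3·√3.
Step 2: By the inverse law of cosines on triangle IGK: cos(∠IGK) = (3² + (3·√3)² − 3²) / (2·3·3·√3) = 27/31.18 = 0.866, so ∠IGK = 30°.

Therefore, the measure of angle ∠IGK = 30°.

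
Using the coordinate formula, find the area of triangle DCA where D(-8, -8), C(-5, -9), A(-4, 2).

Shoelace: Area = (1/2)|-8(-9-2) + -5(2--8) + -4(-8--9)| = (1/2)(34) = 17

17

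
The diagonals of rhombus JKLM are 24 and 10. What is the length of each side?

In a rhombus, the diagonals bisect each other perpendicularly, creating four congruent right triangles.
Each triangle has legs 12 (half of 24) and 5 (half of 10).
The hypotenuse of each right triangle is a side of the rhombus:
side = sqrt(12^2 + 5^2) = sqrt(169) = 13

13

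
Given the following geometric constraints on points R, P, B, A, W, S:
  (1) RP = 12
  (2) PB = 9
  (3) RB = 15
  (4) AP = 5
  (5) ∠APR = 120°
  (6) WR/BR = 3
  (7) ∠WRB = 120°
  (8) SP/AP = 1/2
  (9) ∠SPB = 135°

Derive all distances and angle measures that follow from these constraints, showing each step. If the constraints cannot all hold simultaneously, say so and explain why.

The constraints are consistent.

From the given relations:
  WR = 3·BR = 3·15 = 45
  SP = 1/2·AP = 1/2·5 ≈ 2.5

Step 1: From RP = 12, PA = 5, and ∠RPA = 120°, by the law of cosines:
  RA² = RP² + PA² - 2·RP·PA·cos(120°) = 144 + 25 + 60 = 229
  RA ≈ 15.13

Step 2: From BR = 15, RW = 45, and ∠BRW = 120°, by the law of cosines:
  BW² = BR² + RW² - 2·BR·RW·cos(120°) = 225 + 2025 + 675 = 2925
  BW = 15·√13

Step 3: From BP = 9, PS = 2.5, and ∠BPS = 135°, by the law of cosines:
  BS² = BP² + PS² - 2·BP·PS·cos(135°) = 81 + 6.25 + 31.82 = 119.1
  BS ≈ 10.91

Step 4: From RB = 15, RP = 12, BP = 9, by the inverse law of cosines:
  cos(∠BRP) = (RB² + RP² - BP²) / (2·RB·RP)
  ∠BRP = 36.87°

Step 5: From PB = 9, PR = 12, BR = 15, by the inverse law of cosines:
  cos(∠BPR) = (PB² + PR² - BR²) / (2·PB·PR)
  ∠BPR = 90°

Step 6: From BP = 9, BR = 15, PR = 12, by the inverse law of cosines:
  cos(∠PBR) = (BP² + BR² - PR²) / (2·BP·BR)
  ∠PBR = 53.13°

Step 7: From RA = 15.13, RP = 12, AP = 5, by the inverse law of cosines:
  cos(∠ARP) = (RA² + RP² - AP²) / (2·RA·RP)
  ∠ARP = 16.63°

Step 8: From BP = 9, BS = 10.91, PS = 2.5, by the inverse law of cosines:
  cos(∠PBS) = (BP² + BS² - PS²) / (2·BP·BS)
  ∠PBS = 9.32°

Step 9: From BR = 15, BW = 15·√13, RW = 45, by the inverse law of cosines:
  cos(∠RBW) = (BR² + BW² - RW²) / (2·BR·BW)
  ∠RBW = 46.1°

Step 10: From AP = 5, AR = 15.13, PR = 12, by the inverse law of cosines:
  cos(∠PAR) = (AP² + AR² - PR²) / (2·AP·AR)
  ∠PAR = 43.37°

Step 11: From WB = 15·√13, WR = 45, BR = 15, by the inverse law of cosines:
  cos(∠BWR) = (WB² + WR² - BR²) / (2·WB·WR)
  ∠BWR = 13.9°

Step 12: From SB = 10.91, SP = 2.5, BP = 9, by the inverse law of cosines:
  cos(∠BSP) = (SB² + SP² - BP²) / (2·SB·SP)
  ∠BSP = 35.68°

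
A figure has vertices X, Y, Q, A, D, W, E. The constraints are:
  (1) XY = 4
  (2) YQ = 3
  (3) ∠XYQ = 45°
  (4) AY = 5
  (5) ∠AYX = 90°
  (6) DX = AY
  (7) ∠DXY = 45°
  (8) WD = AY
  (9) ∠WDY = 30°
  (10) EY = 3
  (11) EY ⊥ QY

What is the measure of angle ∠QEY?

Step 1: By the law of cosines on triangle EYQ: EQ² = 3² + 3² − 2·3·3·cos(90°) = 18, so EQ = 3·√2.
Step 2: By the inverse law of cosines on triangle QEY: cos(∠QEY) = ((3·√2)² + 3² − 3²) / (2·3·√2·3) = 18/25.46 = 0.7071, so ∠QEY = 45°.

Therefore, the measure of angle ∠QEY = 45°.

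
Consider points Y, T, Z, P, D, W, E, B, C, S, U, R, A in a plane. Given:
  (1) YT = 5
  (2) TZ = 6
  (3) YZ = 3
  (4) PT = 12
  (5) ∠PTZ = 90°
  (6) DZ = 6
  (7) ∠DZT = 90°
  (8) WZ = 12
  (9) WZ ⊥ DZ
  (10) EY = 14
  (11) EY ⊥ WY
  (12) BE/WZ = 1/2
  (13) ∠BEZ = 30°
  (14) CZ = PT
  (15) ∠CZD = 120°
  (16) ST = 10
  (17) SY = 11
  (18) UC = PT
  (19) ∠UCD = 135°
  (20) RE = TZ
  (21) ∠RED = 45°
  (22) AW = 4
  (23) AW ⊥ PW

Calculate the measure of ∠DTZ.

Step 1: By the law of cosines on triangle TZD: TD² = 6² + 6² − 2·6·6·cos(90°) = 72, so TD = 6·√2.
Step 2: By the inverse law of cosines on triangle DTZ: cos(∠DTZ) = ((6·√2)² + 6² − 6²) / (2·6·√2·6) = 72/101.82 = 0.7071, so ∠DTZ = 45°.

Therefore, the measure of angle ∠DTZ = 45°.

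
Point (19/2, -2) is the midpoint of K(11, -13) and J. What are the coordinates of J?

Using the midpoint formula: M = ((x1 + x2)/2, (y1 + y2)/2)
We know M = (19/2, -2) and K = (11, -13)
For x: 19/2 = (11 + x2)/2, so x2 = 2*19/2 - 11 = 8
For y: -2 = (-13 + y2)/2, so y2 = 2*-2 - -13 = 9
J = (8, 9)

(8, 9)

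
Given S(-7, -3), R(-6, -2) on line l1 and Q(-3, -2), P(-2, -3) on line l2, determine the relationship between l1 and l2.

Slope of line 1: m1 = (-2 - -3)/(-6 - -7) = 1/1 = 1
Slope of line 2: m2 = (-3 - -2)/(-2 - -3) = -1/1 = -1
m1 * m2 = (1) * (-1) = -1 = -1, so the lines are perpendicular.

Perpendicular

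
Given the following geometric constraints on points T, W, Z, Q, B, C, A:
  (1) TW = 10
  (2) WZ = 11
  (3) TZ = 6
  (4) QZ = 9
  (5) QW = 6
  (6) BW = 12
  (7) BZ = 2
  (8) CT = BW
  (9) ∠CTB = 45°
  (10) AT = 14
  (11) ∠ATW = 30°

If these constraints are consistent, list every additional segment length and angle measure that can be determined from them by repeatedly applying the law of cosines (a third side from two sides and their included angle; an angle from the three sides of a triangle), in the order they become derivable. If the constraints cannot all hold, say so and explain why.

The constraints are consistent. Derivable facts, in order:
After 1 step:
- WA ≈ 7.32
- ∠BWZ = 8.65°
- ∠BZW = 115.58°
- ∠QWZ = 54.85°
- ∠QZW = 33.03°
- ∠TWZ = 32.76°
- ∠TZW = 64.42°
- ∠WBZ = 55.77°
- ∠WQZ = 92.12°
- ∠WTZ = 82.82°
After 2 steps:
- ∠AWT = 106.88°
- ∠TAW = 43.12°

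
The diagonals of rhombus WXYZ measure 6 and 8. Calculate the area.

Area = (6 * 8) / 2 = 48 / 2 = 24

24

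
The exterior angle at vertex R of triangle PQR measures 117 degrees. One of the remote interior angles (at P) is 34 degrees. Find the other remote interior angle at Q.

angle Q = 117 - 34 = 83 degrees (exterior angle theorem).

83 degrees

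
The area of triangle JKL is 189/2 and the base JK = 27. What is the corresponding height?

Rearranging the area formula Area = (1/2) * base * height:
height = 2 * Area / base = 2 * 189/2 / 27 = 7.

7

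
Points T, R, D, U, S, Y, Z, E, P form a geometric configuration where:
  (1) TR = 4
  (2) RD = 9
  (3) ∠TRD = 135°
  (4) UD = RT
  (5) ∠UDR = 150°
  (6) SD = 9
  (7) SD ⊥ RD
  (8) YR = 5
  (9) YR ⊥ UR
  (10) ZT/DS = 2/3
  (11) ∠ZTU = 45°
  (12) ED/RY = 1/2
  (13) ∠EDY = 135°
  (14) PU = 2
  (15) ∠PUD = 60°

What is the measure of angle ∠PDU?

From the given relations: UD = RT = 4.
Step 1: By the law of cosines on triangle DUP: DP² = 4² + 2² − 2·4·2·cos(60°) = 12, so DP = 2·√3.
Step 2: By the inverse law of cosines on triangle PDU: cos(∠PDU) = ((2·√3)² + 4² − 2²) / (2·2·√3·4) = 24/27.71 = 0.866, so ∠PDU = 30°.

Therefore, the measure of angle ∠PDU = 30°.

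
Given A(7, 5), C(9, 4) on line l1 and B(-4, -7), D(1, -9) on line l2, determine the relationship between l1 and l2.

Slope of line 1: m1 = (4 - 5)/(9 - 7) = -1/2 = -1/2
Slope of line 2: m2 = (-9 - -7)/(1 - -4) = -2/5 = -2/5
For parallel lines we need equal slopes: -1/2 != -2/5.
For perpendicular lines we need m1*m2 = -1: (-1/2)(-2/5) = 1/5 != -1.
Since neither condition holds, the lines are neither parallel nor perpendicular.

Neither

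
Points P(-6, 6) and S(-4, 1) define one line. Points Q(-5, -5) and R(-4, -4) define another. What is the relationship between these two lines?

Slope of line 1: m1 = (1 - 6)/(-4 - -6) = -5/2 = -5/2
Slope of line 2: m2 = (-4 - -5)/(-4 - -5) = 1/1 = 1
m1 != m2 and m1*m2 = -5/2 != -1. Neither.

Neither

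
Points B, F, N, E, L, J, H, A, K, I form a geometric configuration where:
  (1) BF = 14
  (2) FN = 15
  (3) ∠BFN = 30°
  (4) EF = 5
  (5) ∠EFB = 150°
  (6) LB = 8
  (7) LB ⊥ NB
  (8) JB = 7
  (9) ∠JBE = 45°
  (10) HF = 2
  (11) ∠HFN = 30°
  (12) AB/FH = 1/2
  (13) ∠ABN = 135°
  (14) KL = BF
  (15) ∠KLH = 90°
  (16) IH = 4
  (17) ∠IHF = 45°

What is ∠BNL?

Step 1: By the law of cosines on triangle NFB: NB² = 15² + 14² − 2·15·14·cos(30°) = 57.27, so NB ≈ 7.57.
Step 2: By the law of cosines on triangle NBL: NL² = 7.57² + 8² − 2·7.57·8·cos(90°) = 121.27, so NL ≈ 11.01.
Step 3: By the inverse law of cosines on triangle BNL: cos(∠BNL) = (7.57² + 11.01² − 8²) / (2·7.57·11.01) = 114.54/166.67 = 0.6872, so ∠BNL = 46.59°.

Therefore, the measure of angle ∠BNL = 46.59°.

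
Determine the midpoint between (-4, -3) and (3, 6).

M = ((x₁ + x₂)/2, (y₁ + y₂)/2)
= ((-4 + 3)/2, (-3 + 6)/2)
= (-1/2, 3/2) = (-1/2, 3/2)

(-1/2, 3/2)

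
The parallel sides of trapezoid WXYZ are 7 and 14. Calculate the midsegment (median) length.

The midsegment (median) of a trapezoid connects the midpoints of the non-parallel sides.
Its length is the average of the two bases: (7 + 14) / 2 = 21/2.

21/2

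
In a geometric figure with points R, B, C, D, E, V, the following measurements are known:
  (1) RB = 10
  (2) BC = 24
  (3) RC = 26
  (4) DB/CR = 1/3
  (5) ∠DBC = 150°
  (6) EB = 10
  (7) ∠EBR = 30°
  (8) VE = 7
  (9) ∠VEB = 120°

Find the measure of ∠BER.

Step 1: By the law of cosines on triangle EBR: ER² = 10² + 10² − 2·10·10·cos(30°) = 26.79, so ER ≈ 5.18.
Step 2: By the inverse law of cosines on triangle BER: cos(∠BER) = (10² + 5.18² − 10²) / (2·10·5.18) = 26.79/103.53 = 0.2588, so ∠BER = 75°.

Therefore, the measure of angle ∠BER = 75°.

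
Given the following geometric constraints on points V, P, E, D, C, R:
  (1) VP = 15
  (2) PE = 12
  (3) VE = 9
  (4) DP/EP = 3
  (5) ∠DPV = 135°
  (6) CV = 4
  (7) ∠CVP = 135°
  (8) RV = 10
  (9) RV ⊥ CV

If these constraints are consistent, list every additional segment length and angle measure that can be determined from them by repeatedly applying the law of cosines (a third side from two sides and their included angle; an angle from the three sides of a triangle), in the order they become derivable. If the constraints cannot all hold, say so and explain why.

The constraints are consistent. Derivable facts, in order:
After 1 step:
- CR = 2·√29
- PC ≈ 18.05
- VD ≈ 47.8
- ∠EPV = 36.87°
- ∠EVP = 53.13°
- ∠PEV = 90°
After 2 steps:
- ∠CPV = 9.01°
- ∠CRV = 21.8°
- ∠DVP = 32.18°
- ∠PCV = 35.99°
- ∠PDV = 12.82°
- ∠RCV = 68.2°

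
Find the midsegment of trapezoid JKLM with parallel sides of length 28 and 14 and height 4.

The midsegment (median) of a trapezoid connects the midpoints of the non-parallel sides.
Its length is the average of the two bases: (28 + 14) / 2 = 21.

21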